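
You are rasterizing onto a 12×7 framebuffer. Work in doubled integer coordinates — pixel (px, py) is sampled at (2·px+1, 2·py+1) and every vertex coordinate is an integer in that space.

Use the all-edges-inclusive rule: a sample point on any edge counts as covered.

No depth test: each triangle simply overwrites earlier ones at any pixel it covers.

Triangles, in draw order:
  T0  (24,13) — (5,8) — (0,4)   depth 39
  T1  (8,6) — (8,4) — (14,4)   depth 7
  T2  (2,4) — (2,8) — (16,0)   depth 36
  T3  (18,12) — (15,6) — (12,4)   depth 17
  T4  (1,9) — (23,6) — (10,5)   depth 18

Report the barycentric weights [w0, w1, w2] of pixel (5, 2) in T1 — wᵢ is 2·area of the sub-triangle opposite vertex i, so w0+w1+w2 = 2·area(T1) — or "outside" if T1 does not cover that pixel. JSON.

T0:
  2·area = 51
  edge (24, 13)→(5, 8): d=(-19,-5) inclusive
  edge (5, 8)→(0, 4): d=(-5,-4) inclusive
  edge (0, 4)→(24, 13): d=(24,9) inclusive
    (2,3)@(5, 7): e=[19,5,27] → #
    (3,3)@(7, 7): e=[29,13,9] → #
    (4,3)@(9, 7): e=[39,21,-9] → ·
    (2,4)@(5, 9): e=[-19,-5,75] → ·
    (3,4)@(7, 9): e=[-9,3,57] → ·
    (4,4)@(9, 9): e=[1,11,39] → #
    (5,4)@(11, 9): e=[11,19,21] → #
    (6,4)@(13, 9): e=[21,27,3] → #
    (7,4)@(15, 9): e=[31,35,-15] → ·
    (4,5)@(9, 11): e=[-37,1,87] → ·
    (5,5)@(11, 11): e=[-27,9,69] → ·
    (6,5)@(13, 11): e=[-17,17,51] → ·
  covered (6 px):
    · · · · · · · · · · · ·
    · · · · · · · · · · · ·
    · · · · · · · · · · · ·
    · · # # · · · · · · · ·
    · · · · # # # · · · · ·
    · · · · · · · · # · · ·
    · · · · · · · · · · · ·
T1:
  2·area = 12
  edge (8, 6)→(8, 4): d=(0,-2) inclusive
  edge (8, 4)→(14, 4): d=(6,0) inclusive
  edge (14, 4)→(8, 6): d=(-6,2) inclusive
    (11,0)@(23, 1): e=[30,-18,0] → ·  [on edge]
    (8,1)@(17, 3): e=[18,-6,0] → ·  [on edge]
    (4,2)@(9, 5): e=[2,6,4] → #
    (5,2)@(11, 5): e=[6,6,0] → #  [on edge]
    (6,2)@(13, 5): e=[10,6,-4] → ·
    (2,3)@(5, 7): e=[-6,18,0] → ·  [on edge]
    (4,3)@(9, 7): e=[2,18,-8] → ·
    (5,3)@(11, 7): e=[6,18,-12] → ·
  covered (2 px):
    · · · · · · · · · · · ·
    · · · · · · · · · · · ·
    · · · · # # · · · · · ·
    · · · · · · · · · · · ·
    · · · · · · · · · · · ·
    · · · · · · · · · · · ·
    · · · · · · · · · · · ·
T2:
  2·area = 56  (B↔C swapped to make it positive)
  edge (2, 4)→(16, 0): d=(14,-4) inclusive
  edge (16, 0)→(2, 8): d=(-14,8) inclusive
  edge (2, 8)→(2, 4): d=(0,-4) inclusive
    (6,0)@(13, 1): e=[2,10,44] → #
    (7,0)@(15, 1): e=[10,-6,52] → ·
    (3,1)@(7, 3): e=[6,30,20] → #
    (4,1)@(9, 3): e=[14,14,28] → #
    (5,1)@(11, 3): e=[22,-2,36] → ·
    (6,1)@(13, 3): e=[30,-18,44] → ·
    (1,2)@(3, 5): e=[18,34,4] → #
    (2,2)@(5, 5): e=[26,18,12] → #
    (4,2)@(9, 5): e=[42,-14,28] → ·
    (1,3)@(3, 7): e=[46,6,4] → #
    (2,3)@(5, 7): e=[54,-10,12] → ·
    (3,3)@(7, 7): e=[62,-26,20] → ·
  covered (7 px):
    · · · · · · # · · · · ·
    · · · # # · · · · · · ·
    · # # # · · · · · · · ·
    · # · · · · · · · · · ·
    · · · · · · · · · · · ·
    · · · · · · · · · · · ·
    · · · · · · · · · · · ·
T3:
  2·area = 12  (B↔C swapped to make it positive)
  edge (18, 12)→(12, 4): d=(-6,-8) inclusive
  edge (12, 4)→(15, 6): d=(3,2) inclusive
  edge (15, 6)→(18, 12): d=(3,6) inclusive
    (6,2)@(13, 5): e=[2,1,9] → #
    (7,2)@(15, 5): e=[18,-3,-3] → ·
    (6,3)@(13, 7): e=[-10,7,15] → ·
    (7,3)@(15, 7): e=[6,3,3] → #
    (8,3)@(17, 7): e=[22,-1,-9] → ·
    (7,4)@(15, 9): e=[-6,9,9] → ·
  covered (2 px):
    · · · · · · · · · · · ·
    · · · · · · · · · · · ·
    · · · · · · # · · · · ·
    · · · · · · · # · · · ·
    · · · · · · · · · · · ·
    · · · · · · · · · · · ·
    · · · · · · · · · · · ·
T4:
  2·area = 61  (B↔C swapped to make it positive)
  edge (1, 9)→(10, 5): d=(9,-4) inclusive
  edge (10, 5)→(23, 6): d=(13,1) inclusive
  edge (23, 6)→(1, 9): d=(-22,3) inclusive
    (9,0)@(19, 1): e=[0,-61,122] → ·  [on edge]
    (3,3)@(7, 7): e=[6,29,26] → #
    (4,3)@(9, 7): e=[14,27,20] → #
    (5,3)@(11, 7): e=[22,25,14] → #
    (6,3)@(13, 7): e=[30,23,8] → #
    (7,3)@(15, 7): e=[38,21,2] → #
    (8,3)@(17, 7): e=[46,19,-4] → ·
    (0,4)@(1, 9): e=[0,61,0] → #  [on edge]
    (1,4)@(3, 9): e=[8,59,-6] → ·
    (3,4)@(7, 9): e=[24,55,-18] → ·
    (4,4)@(9, 9): e=[32,53,-24] → ·
    (5,4)@(11, 9): e=[40,51,-30] → ·
  covered (6 px):
    · · · · · · · · · · · ·
    · · · · · · · · · · · ·
    · · · · · · · · · · · ·
    · · · # # # # # · · · ·
    # · · · · · · · · · · ·
    · · · · · · · · · · · ·
    · · · · · · · · · · · ·

Result: [6,0,6]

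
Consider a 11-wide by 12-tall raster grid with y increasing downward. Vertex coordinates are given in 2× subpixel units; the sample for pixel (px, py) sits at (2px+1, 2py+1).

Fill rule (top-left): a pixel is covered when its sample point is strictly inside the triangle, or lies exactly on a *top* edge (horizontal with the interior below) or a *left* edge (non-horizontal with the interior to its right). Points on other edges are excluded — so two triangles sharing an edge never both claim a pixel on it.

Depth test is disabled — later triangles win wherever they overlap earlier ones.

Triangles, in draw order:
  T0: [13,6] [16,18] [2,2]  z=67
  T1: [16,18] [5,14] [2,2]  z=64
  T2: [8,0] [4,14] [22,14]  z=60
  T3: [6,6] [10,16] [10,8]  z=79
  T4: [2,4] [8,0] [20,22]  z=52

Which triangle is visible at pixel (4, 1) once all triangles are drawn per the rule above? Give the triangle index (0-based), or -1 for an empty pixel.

T0:
  2·area = 120
  edge (13, 6)→(16, 18): d=(3,12) right/bottom  bias=-1
  edge (16, 18)→(2, 2): d=(-14,-16) top-left  bias=+0
  edge (2, 2)→(13, 6): d=(11,4) right/bottom  bias=-1
    (1,1)@(3, 3): e=[111,2,7] → █
    (2,1)@(5, 3): e=[87,34,-1] → ·
    (1,2)@(3, 5): e=[117,-26,29] → ·
    (2,2)@(5, 5): e=[93,6,21] → █
    (3,2)@(7, 5): e=[69,38,13] → █
    (4,2)@(9, 5): e=[45,70,5] → █
    (5,2)@(11, 5): e=[21,102,-3] → ·
    (2,3)@(5, 7): e=[99,-22,43] → ·
    (3,3)@(7, 7): e=[75,10,35] → █
    (5,3)@(11, 7): e=[27,74,19] → █
    (6,3)@(13, 7): e=[3,106,11] → █
    (7,3)@(15, 7): e=[-21,138,3] → ·
  covered (15 px):
    · · · · · · · · · · ·
    · █ · · · · · · · · ·
    · · █ █ █ · · · · · ·
    · · · █ █ █ █ · · · ·
    · · · · █ █ █ · · · ·
    · · · · · █ █ · · · ·
    · · · · · · █ · · · ·
    · · · · · · · █ · · ·
    · · · · · · · · · · ·
    · · · · · · · · · · ·
    · · · · · · · · · · ·
    · · · · · · · · · · ·
T1:
  2·area = 120
  edge (16, 18)→(5, 14): d=(-11,-4) top-left  bias=+0
  edge (5, 14)→(2, 2): d=(-3,-12) top-left  bias=+0
  edge (2, 2)→(16, 18): d=(14,16) right/bottom  bias=-1
    (1,2)@(3, 5): e=[91,3,26] → █
    (2,2)@(5, 5): e=[99,27,-6] → ·
    (1,3)@(3, 7): e=[69,-3,54] → ·
    (2,3)@(5, 7): e=[77,21,22] → █
    (3,3)@(7, 7): e=[85,45,-10] → ·
    (2,4)@(5, 9): e=[55,15,50] → █
    (3,4)@(7, 9): e=[63,39,18] → █
    (4,4)@(9, 9): e=[71,63,-14] → ·
    (2,5)@(5, 11): e=[33,9,78] → █
    (4,5)@(9, 11): e=[49,57,14] → █
    (5,5)@(11, 11): e=[57,81,-18] → ·
    (2,6)@(5, 13): e=[11,3,106] → █
  covered (15 px):
    · · · · · · · · · · ·
    · · · · · · · · · · ·
    · █ · · · · · · · · ·
    · · █ · · · · · · · ·
    · · █ █ · · · · · · ·
    · · █ █ █ · · · · · ·
    · · █ █ █ █ · · · · ·
    · · · · █ █ █ · · · ·
    · · · · · · · █ · · ·
    · · · · · · · · · · ·
    · · · · · · · · · · ·
    · · · · · · · · · · ·
T2:
  2·area = 252  (B↔C swapped to make it positive)
  edge (8, 0)→(22, 14): d=(14,14) right/bottom  bias=-1
  edge (22, 14)→(4, 14): d=(-18,0) right/bottom  bias=-1
  edge (4, 14)→(8, 0): d=(4,-14) top-left  bias=+0
    (4,0)@(9, 1): e=[0,234,18] → ·  [on edge]
    (4,1)@(9, 3): e=[28,198,26] → █
    (5,1)@(11, 3): e=[0,198,54] → ·  [on edge]
    (3,2)@(7, 5): e=[84,162,6] → █
    (5,2)@(11, 5): e=[28,162,62] → █
    (6,2)@(13, 5): e=[0,162,90] → ·  [on edge]
    (3,3)@(7, 7): e=[112,126,14] → █
    (6,3)@(13, 7): e=[28,126,98] → █
    (7,3)@(15, 7): e=[0,126,126] → ·  [on edge]
    (3,4)@(7, 9): e=[140,90,22] → █
    (7,4)@(15, 9): e=[28,90,134] → █
    (8,4)@(17, 9): e=[0,90,162] → ·  [on edge]
    (9,5)@(19, 11): e=[0,54,198] → ·  [on edge]
    (10,6)@(21, 13): e=[0,18,234] → ·  [on edge]
  covered (28 px):
    · · · · · · · · · · ·
    · · · · █ · · · · · ·
    · · · █ █ █ · · · · ·
    · · · █ █ █ █ · · · ·
    · · · █ █ █ █ █ · · ·
    · · █ █ █ █ █ █ █ · ·
    · · █ █ █ █ █ █ █ █ ·
    · · · · · · · · · · ·
    · · · · · · · · · · ·
    · · · · · · · · · · ·
    · · · · · · · · · · ·
    · · · · · · · · · · ·
T3:
  2·area = 32  (B↔C swapped to make it positive)
  edge (6, 6)→(10, 8): d=(4,2) right/bottom  bias=-1
  edge (10, 8)→(10, 16): d=(0,8) right/bottom  bias=-1
  edge (10, 16)→(6, 6): d=(-4,-10) top-left  bias=+0
    (3,3)@(7, 7): e=[2,24,6] → █
    (4,3)@(9, 7): e=[-2,8,26] → ·
    (3,4)@(7, 9): e=[10,24,-2] → ·
    (4,4)@(9, 9): e=[6,8,18] → █
    (5,4)@(11, 9): e=[2,-8,38] → ·
    (4,5)@(9, 11): e=[14,8,10] → █
    (5,5)@(11, 11): e=[10,-8,30] → ·
    (4,6)@(9, 13): e=[22,8,2] → █
    (5,6)@(11, 13): e=[18,-8,22] → ·
    (4,7)@(9, 15): e=[30,8,-6] → ·
  covered (4 px):
    · · · · · · · · · · ·
    · · · · · · · · · · ·
    · · · · · · · · · · ·
    · · · █ · · · · · · ·
    · · · · █ · · · · · ·
    · · · · █ · · · · · ·
    · · · · █ · · · · · ·
    · · · · · · · · · · ·
    · · · · · · · · · · ·
    · · · · · · · · · · ·
    · · · · · · · · · · ·
    · · · · · · · · · · ·
T4:
  2·area = 180
  edge (2, 4)→(8, 0): d=(6,-4) top-left  bias=+0
  edge (8, 0)→(20, 22): d=(12,22) right/bottom  bias=-1
  edge (20, 22)→(2, 4): d=(-18,-18) top-left  bias=+0
    (3,0)@(7, 1): e=[2,34,144] → █
    (4,0)@(9, 1): e=[10,-10,180] → ·
    (0,1)@(1, 3): e=[-10,190,0] → ·  [on edge]
    (2,1)@(5, 3): e=[6,102,72] → █
    (4,1)@(9, 3): e=[22,14,144] → █
    (5,1)@(11, 3): e=[30,-30,180] → ·
    (1,2)@(3, 5): e=[10,170,0] → █  [on edge]
    (5,2)@(11, 5): e=[42,-6,144] → ·
    (1,3)@(3, 7): e=[22,194,-36] → ·
    (2,3)@(5, 7): e=[30,150,0] → █  [on edge]
    (5,3)@(11, 7): e=[54,18,108] → █
    (6,3)@(13, 7): e=[62,-26,144] → ·
    (3,4)@(7, 9): e=[50,130,0] → █  [on edge]
    (4,5)@(9, 11): e=[70,110,0] → █  [on edge]
    (5,6)@(11, 13): e=[90,90,0] → █  [on edge]
    (6,7)@(13, 15): e=[110,70,0] → █  [on edge]
    (7,8)@(15, 17): e=[130,50,0] → █  [on edge]
    (8,9)@(17, 19): e=[150,30,0] → █  [on edge]
    (9,10)@(19, 21): e=[170,10,0] → █  [on edge]
    (10,11)@(21, 23): e=[190,-10,0] → ·  [on edge]
  covered (27 px):
    · · · █ · · · · · · ·
    · · █ █ █ · · · · · ·
    · █ █ █ █ · · · · · ·
    · · █ █ █ █ · · · · ·
    · · · █ █ █ · · · · ·
    · · · · █ █ █ · · · ·
    · · · · · █ █ █ · · ·
    · · · · · · █ █ · · ·
    · · · · · · · █ █ · ·
    · · · · · · · · █ · ·
    · · · · · · · · · █ ·
    · · · · · · · · · · ·

Z-buffer (winner per pixel, '.' = empty):
  . . . 4 . . . . . . .
  . 0 4 4 4 . . . . . .
  . 4 4 4 4 2 . . . . .
  . . 4 4 4 4 2 . . . .
  . . 1 4 4 4 2 2 . . .
  . . 2 2 4 4 4 2 2 . .
  . . 2 2 3 4 4 4 2 2 .
  . . . . 1 1 4 4 . . .
  . . . . . . . 4 4 . .
  . . . . . . . . 4 . .
  . . . . . . . . . 4 .
  . . . . . . . . . . .

Final: 4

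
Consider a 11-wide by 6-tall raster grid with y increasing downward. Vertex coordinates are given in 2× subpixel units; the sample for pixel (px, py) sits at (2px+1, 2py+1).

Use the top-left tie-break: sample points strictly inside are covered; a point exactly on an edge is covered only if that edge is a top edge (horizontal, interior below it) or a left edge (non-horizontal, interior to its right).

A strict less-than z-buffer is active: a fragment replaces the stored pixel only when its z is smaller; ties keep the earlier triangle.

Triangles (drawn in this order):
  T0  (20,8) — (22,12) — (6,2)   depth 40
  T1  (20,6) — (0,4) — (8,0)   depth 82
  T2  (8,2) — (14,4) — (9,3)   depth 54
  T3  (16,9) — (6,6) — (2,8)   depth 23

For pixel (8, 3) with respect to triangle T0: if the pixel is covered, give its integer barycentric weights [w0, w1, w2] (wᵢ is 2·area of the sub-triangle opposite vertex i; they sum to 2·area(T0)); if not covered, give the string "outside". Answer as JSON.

T0:
  2·area = 44
  edge (20, 8)→(22, 12): d=(2,4) right/bottom  bias=-1
  edge (22, 12)→(6, 2): d=(-16,-10) top-left  bias=+0
  edge (6, 2)→(20, 8): d=(14,6) right/bottom  bias=-1
    (5,2)@(11, 5): e=[30,2,12] → X
    (6,2)@(13, 5): e=[22,22,0] → .  [on edge]
    (5,3)@(11, 7): e=[34,-30,40] → .
    (7,3)@(15, 7): e=[18,10,16] → X
    (8,3)@(17, 7): e=[10,30,4] → X
    (9,3)@(19, 7): e=[2,50,-8] → .
    (7,4)@(15, 9): e=[22,-22,44] → .
    (8,4)@(17, 9): e=[14,-2,32] → .
    (9,4)@(19, 9): e=[6,18,20] → X
    (10,4)@(21, 9): e=[-2,38,8] → .
    (9,5)@(19, 11): e=[10,-14,48] → .
    (10,5)@(21, 11): e=[2,6,36] → X
  covered (5 px):
    . . . . . . . . . . .
    . . . . . . . . . . .
    . . . . . X . . . . .
    . . . . . . . X X . .
    . . . . . . . . . X .
    . . . . . . . . . . X
T1:
  2·area = 96
  edge (20, 6)→(0, 4): d=(-20,-2) top-left  bias=+0
  edge (0, 4)→(8, 0): d=(8,-4) top-left  bias=+0
  edge (8, 0)→(20, 6): d=(12,6) right/bottom  bias=-1
    (3,0)@(7, 1): e=[74,4,18] → X
    (4,0)@(9, 1): e=[78,12,6] → X
    (5,0)@(11, 1): e=[82,20,-6] → .
    (1,1)@(3, 3): e=[26,4,66] → X
    (2,1)@(5, 3): e=[30,12,54] → X
    (5,1)@(11, 3): e=[42,36,18] → X
    (6,1)@(13, 3): e=[46,44,6] → X
    (7,1)@(15, 3): e=[50,52,-6] → .
    (1,2)@(3, 5): e=[-14,20,90] → .
    (2,2)@(5, 5): e=[-10,28,78] → .
    (3,2)@(7, 5): e=[-6,36,66] → .
    (4,2)@(9, 5): e=[-2,44,54] → .
  covered (12 px):
    . . . X X . . . . . .
    . X X X X X X . . . .
    . . . . . X X X X . .
    . . . . . . . . . . .
    . . . . . . . . . . .
    . . . . . . . . . . .
T2:
  2·area = 4
  edge (8, 2)→(14, 4): d=(6,2) right/bottom  bias=-1
  edge (14, 4)→(9, 3): d=(-5,-1) top-left  bias=+0
  edge (9, 3)→(8, 2): d=(-1,-1) top-left  bias=+0
    (2,0)@(5, 1): e=[0,6,-2] → .  [on edge]
    (3,0)@(7, 1): e=[-4,8,0] → .  [on edge]
    (4,1)@(9, 3): e=[4,0,0] → X  [on edge]
    (5,1)@(11, 3): e=[0,2,2] → .  [on edge]
    (4,2)@(9, 5): e=[16,-10,-2] → .
    (5,2)@(11, 5): e=[12,-8,0] → .  [on edge]
    (8,2)@(17, 5): e=[0,-2,6] → .  [on edge]
    (9,2)@(19, 5): e=[-4,0,8] → .  [on edge]
    (6,3)@(13, 7): e=[20,-16,0] → .  [on edge]
    (7,4)@(15, 9): e=[28,-24,0] → .  [on edge]
    (8,5)@(17, 11): e=[36,-32,0] → .  [on edge]
  covered (1 px):
    . . . . . . . . . . .
    . . . . X . . . . . .
    . . . . . . . . . . .
    . . . . . . . . . . .
    . . . . . . . . . . .
    . . . . . . . . . . .
T3:
  2·area = 32  (B↔C swapped to make it positive)
  edge (16, 9)→(2, 8): d=(-14,-1) top-left  bias=+0
  edge (2, 8)→(6, 6): d=(4,-2) top-left  bias=+0
  edge (6, 6)→(16, 9): d=(10,3) right/bottom  bias=-1
    (2,3)@(5, 7): e=[17,2,13] → X
    (3,3)@(7, 7): e=[19,6,7] → X
    (4,3)@(9, 7): e=[21,10,1] → X
    (5,3)@(11, 7): e=[23,14,-5] → .
    (2,4)@(5, 9): e=[-11,10,33] → .
    (3,4)@(7, 9): e=[-9,14,27] → .
    (4,4)@(9, 9): e=[-7,18,21] → .
  covered (3 px):
    . . . . . . . . . . .
    . . . . . . . . . . .
    . . . . . . . . . . .
    . . X X X . . . . . .
    . . . . . . . . . . .
    . . . . . . . . . . .

Final: [30,4,10]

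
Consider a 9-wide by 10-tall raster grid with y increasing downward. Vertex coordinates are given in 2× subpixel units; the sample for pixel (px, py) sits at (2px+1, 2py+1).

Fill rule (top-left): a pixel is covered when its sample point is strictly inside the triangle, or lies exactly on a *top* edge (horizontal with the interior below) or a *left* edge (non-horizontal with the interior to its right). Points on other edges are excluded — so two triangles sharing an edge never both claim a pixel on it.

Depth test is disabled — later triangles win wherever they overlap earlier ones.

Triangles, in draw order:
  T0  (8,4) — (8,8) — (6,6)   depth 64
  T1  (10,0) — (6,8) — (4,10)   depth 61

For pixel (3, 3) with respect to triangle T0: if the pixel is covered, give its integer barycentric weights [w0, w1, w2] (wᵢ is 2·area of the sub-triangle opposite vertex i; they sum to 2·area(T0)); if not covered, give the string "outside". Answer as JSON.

T0:
  2·area = 8
  edge (8, 4)→(8, 8): d=(0,4) right/bottom  bias=-1
  edge (8, 8)→(6, 6): d=(-2,-2) top-left  bias=+0
  edge (6, 6)→(8, 4): d=(2,-2) top-left  bias=+0
    (0,0)@(1, 1): e=[28,0,-20] → .  [on edge]
    (5,0)@(11, 1): e=[-12,20,0] → .  [on edge]
    (1,1)@(3, 3): e=[20,0,-12] → .  [on edge]
    (4,1)@(9, 3): e=[-4,12,0] → .  [on edge]
    (2,2)@(5, 5): e=[12,0,-4] → .  [on edge]
    (3,2)@(7, 5): e=[4,4,0] → X  [on edge]
    (4,2)@(9, 5): e=[-4,8,4] → .
    (2,3)@(5, 7): e=[12,-4,0] → .  [on edge]
    (3,3)@(7, 7): e=[4,0,4] → X  [on edge]
    (4,3)@(9, 7): e=[-4,4,8] → .
    (1,4)@(3, 9): e=[20,-12,0] → .  [on edge]
    (3,4)@(7, 9): e=[4,-4,8] → .
    (4,4)@(9, 9): e=[-4,0,12] → .  [on edge]
    (0,5)@(1, 11): e=[28,-20,0] → .  [on edge]
    (5,5)@(11, 11): e=[-12,0,20] → .  [on edge]
    (6,6)@(13, 13): e=[-20,0,28] → .  [on edge]
    (7,7)@(15, 15): e=[-28,0,36] → .  [on edge]
    (8,8)@(17, 17): e=[-36,0,44] → .  [on edge]
  covered (2 px):
    . . . . . . . . .
    . . . . . . . . .
    . . . X . . . . .
    . . . X . . . . .
    . . . . . . . . .
    . . . . . . . . .
    . . . . . . . . .
    . . . . . . . . .
    . . . . . . . . .
    . . . . . . . . .
T1:
  2·area = 8
  edge (10, 0)→(6, 8): d=(-4,8) right/bottom  bias=-1
  edge (6, 8)→(4, 10): d=(-2,2) right/bottom  bias=-1
  edge (4, 10)→(10, 0): d=(6,-10) top-left  bias=+0
    (6,0)@(13, 1): e=[-28,0,36] → .  [on edge]
    (5,1)@(11, 3): e=[-20,0,28] → .  [on edge]
    (3,2)@(7, 5): e=[4,4,0] → X  [on edge]
    (4,2)@(9, 5): e=[-12,0,20] → .  [on edge]
    (3,3)@(7, 7): e=[-4,0,12] → .  [on edge]
    (2,4)@(5, 9): e=[4,0,4] → .  [on edge]
    (1,5)@(3, 11): e=[12,0,-4] → .  [on edge]
    (0,6)@(1, 13): e=[20,0,-12] → .  [on edge]
    (0,7)@(1, 15): e=[12,-4,0] → .  [on edge]
  covered (1 px):
    . . . . . . . . .
    . . . . . . . . .
    . . . X . . . . .
    . . . . . . . . .
    . . . . . . . . .
    . . . . . . . . .
    . . . . . . . . .
    . . . . . . . . .
    . . . . . . . . .
    . . . . . . . . .

Result: [0,4,4]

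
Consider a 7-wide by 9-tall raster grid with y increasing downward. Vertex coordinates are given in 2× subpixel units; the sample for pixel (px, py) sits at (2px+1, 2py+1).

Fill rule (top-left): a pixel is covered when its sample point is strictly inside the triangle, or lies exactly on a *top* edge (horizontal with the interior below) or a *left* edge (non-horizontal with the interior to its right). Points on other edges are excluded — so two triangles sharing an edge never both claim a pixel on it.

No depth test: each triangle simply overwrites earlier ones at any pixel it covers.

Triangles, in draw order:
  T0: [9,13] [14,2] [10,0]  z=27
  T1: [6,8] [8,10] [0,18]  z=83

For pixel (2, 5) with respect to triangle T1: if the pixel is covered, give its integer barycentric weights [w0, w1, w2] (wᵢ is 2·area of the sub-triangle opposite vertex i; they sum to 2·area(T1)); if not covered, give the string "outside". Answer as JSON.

T0:
  2·area = 54  (B↔C swapped to make it positive)
  edge (9, 13)→(10, 0): d=(1,-13) top-left  bias=+0
  edge (10, 0)→(14, 2): d=(4,2) right/bottom  bias=-1
  edge (14, 2)→(9, 13): d=(-5,11) right/bottom  bias=-1
    (5,0)@(11, 1): e=[14,2,38] → #
    (6,0)@(13, 1): e=[40,-2,16] → ·
    (5,1)@(11, 3): e=[16,10,28] → #
    (6,1)@(13, 3): e=[42,6,6] → #
    (5,2)@(11, 5): e=[18,18,18] → #
    (6,2)@(13, 5): e=[44,14,-4] → ·
    (5,3)@(11, 7): e=[20,26,8] → #
    (6,3)@(13, 7): e=[46,22,-14] → ·
    (5,4)@(11, 9): e=[22,34,-2] → ·
    (4,6)@(9, 13): e=[0,54,0] → ·  [on edge]
  covered (5 px):
    · · · · · # ·
    · · · · · # #
    · · · · · # ·
    · · · · · # ·
    · · · · · · ·
    · · · · · · ·
    · · · · · · ·
    · · · · · · ·
    · · · · · · ·
T1:
  2·area = 32
  edge (6, 8)→(8, 10): d=(2,2) right/bottom  bias=-1
  edge (8, 10)→(0, 18): d=(-8,8) right/bottom  bias=-1
  edge (0, 18)→(6, 8): d=(6,-10) top-left  bias=+0
    (0,1)@(1, 3): e=[0,112,-80] → ·  [on edge]
    (4,1)@(9, 3): e=[-16,48,0] → ·  [on edge]
    (1,2)@(3, 5): e=[0,80,-48] → ·  [on edge]
    (6,2)@(13, 5): e=[-20,0,52] → ·  [on edge]
    (2,3)@(5, 7): e=[0,48,-16] → ·  [on edge]
    (5,3)@(11, 7): e=[-12,0,44] → ·  [on edge]
    (3,4)@(7, 9): e=[0,16,16] → ·  [on edge]
    (4,4)@(9, 9): e=[-4,0,36] → ·  [on edge]
    (2,5)@(5, 11): e=[8,16,8] → #
    (3,5)@(7, 11): e=[4,0,28] → ·  [on edge]
    (4,5)@(9, 11): e=[0,-16,48] → ·  [on edge]
    (1,6)@(3, 13): e=[16,16,0] → #  [on edge]
    (2,6)@(5, 13): e=[12,0,20] → ·  [on edge]
    (5,6)@(11, 13): e=[0,-48,80] → ·  [on edge]
    (1,7)@(3, 15): e=[20,0,12] → ·  [on edge]
    (6,7)@(13, 15): e=[0,-80,112] → ·  [on edge]
    (0,8)@(1, 17): e=[28,0,4] → ·  [on edge]
  covered (2 px):
    · · · · · · ·
    · · · · · · ·
    · · · · · · ·
    · · · · · · ·
    · · · · · · ·
    · · # · · · ·
    · # · · · · ·
    · · · · · · ·
    · · · · · · ·

Final: [16,8,8]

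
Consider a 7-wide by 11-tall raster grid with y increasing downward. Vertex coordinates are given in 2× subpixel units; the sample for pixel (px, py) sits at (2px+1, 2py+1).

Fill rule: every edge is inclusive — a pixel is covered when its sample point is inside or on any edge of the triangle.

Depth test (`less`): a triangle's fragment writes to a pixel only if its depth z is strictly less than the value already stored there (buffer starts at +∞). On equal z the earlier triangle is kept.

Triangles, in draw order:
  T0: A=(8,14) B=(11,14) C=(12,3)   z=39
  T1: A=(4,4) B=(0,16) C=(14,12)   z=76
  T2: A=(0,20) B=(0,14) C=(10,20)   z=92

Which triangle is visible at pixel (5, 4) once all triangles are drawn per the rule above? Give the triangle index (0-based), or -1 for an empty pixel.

T0:
  2·area = 33  (B↔C swapped to make it positive)
  edge (8, 14)→(12, 3): d=(4,-11) inclusive
  edge (12, 3)→(11, 14): d=(-1,11) inclusive
  edge (11, 14)→(8, 14): d=(-3,0) inclusive
    (5,3)@(11, 7): e=[5,7,21] → X
    (6,3)@(13, 7): e=[27,-15,21] → .
    (5,4)@(11, 9): e=[13,5,15] → X
    (6,4)@(13, 9): e=[35,-17,15] → .
    (5,5)@(11, 11): e=[21,3,9] → X
    (6,5)@(13, 11): e=[43,-19,9] → .
    (4,6)@(9, 13): e=[7,23,3] → X
    (6,6)@(13, 13): e=[51,-21,3] → .
    (4,7)@(9, 15): e=[15,21,-3] → .
    (5,7)@(11, 15): e=[37,-1,-3] → .
  covered (5 px):
    . . . . . . .
    . . . . . . .
    . . . . . . .
    . . . . . X .
    . . . . . X .
    . . . . . X .
    . . . . X X .
    . . . . . . .
    . . . . . . .
    . . . . . . .
    . . . . . . .
T1:
  2·area = 152  (B↔C swapped to make it positive)
  edge (4, 4)→(14, 12): d=(10,8) inclusive
  edge (14, 12)→(0, 16): d=(-14,4) inclusive
  edge (0, 16)→(4, 4): d=(4,-12) inclusive
    (2,0)@(5, 1): e=[-38,190,0] → .  [on edge]
    (2,2)@(5, 5): e=[2,134,16] → X
    (3,2)@(7, 5): e=[-14,126,40] → .
    (1,3)@(3, 7): e=[38,114,0] → X  [on edge]
    (3,3)@(7, 7): e=[6,98,48] → X
    (4,3)@(9, 7): e=[-10,90,72] → .
    (1,4)@(3, 9): e=[58,86,8] → X
    (4,4)@(9, 9): e=[10,62,80] → X
    (5,4)@(11, 9): e=[-6,54,104] → .
    (1,5)@(3, 11): e=[78,58,16] → X
    (5,5)@(11, 11): e=[14,26,112] → X
    (6,5)@(13, 11): e=[-2,18,136] → .
    (0,6)@(1, 13): e=[114,38,0] → X  [on edge]
  covered (20 px):
    . . . . . . .
    . . . . . . .
    . . X . . . .
    . X X X . . .
    . X X X X . .
    . X X X X X .
    X X X X X . .
    X X . . . . .
    . . . . . . .
    . . . . . . .
    . . . . . . .
T2:
  2·area = 60
  edge (0, 20)→(0, 14): d=(0,-6) inclusive
  edge (0, 14)→(10, 20): d=(10,6) inclusive
  edge (10, 20)→(0, 20): d=(-10,0) inclusive
    (0,7)@(1, 15): e=[6,4,50] → X
    (1,7)@(3, 15): e=[18,-8,50] → .
    (0,8)@(1, 17): e=[6,24,30] → X
    (1,8)@(3, 17): e=[18,12,30] → X
    (2,8)@(5, 17): e=[30,0,30] → X  [on edge]
    (3,8)@(7, 17): e=[42,-12,30] → .
    (0,9)@(1, 19): e=[6,44,10] → X
    (3,9)@(7, 19): e=[42,8,10] → X
    (4,9)@(9, 19): e=[54,-4,10] → .
    (0,10)@(1, 21): e=[6,64,-10] → .
    (1,10)@(3, 21): e=[18,52,-10] → .
    (2,10)@(5, 21): e=[30,40,-10] → .
  covered (8 px):
    . . . . . . .
    . . . . . . .
    . . . . . . .
    . . . . . . .
    . . . . . . .
    . . . . . . .
    . . . . . . .
    X . . . . . .
    X X X . . . .
    X X X X . . .
    . . . . . . .

Z-buffer (winner per pixel, '.' = empty):
  . . . . . . .
  . . . . . . .
  . . 1 . . . .
  . 1 1 1 . 0 .
  . 1 1 1 1 0 .
  . 1 1 1 1 0 .
  1 1 1 1 0 0 .
  1 1 . . . . .
  2 2 2 . . . .
  2 2 2 2 . . .
  . . . . . . .

Final: 0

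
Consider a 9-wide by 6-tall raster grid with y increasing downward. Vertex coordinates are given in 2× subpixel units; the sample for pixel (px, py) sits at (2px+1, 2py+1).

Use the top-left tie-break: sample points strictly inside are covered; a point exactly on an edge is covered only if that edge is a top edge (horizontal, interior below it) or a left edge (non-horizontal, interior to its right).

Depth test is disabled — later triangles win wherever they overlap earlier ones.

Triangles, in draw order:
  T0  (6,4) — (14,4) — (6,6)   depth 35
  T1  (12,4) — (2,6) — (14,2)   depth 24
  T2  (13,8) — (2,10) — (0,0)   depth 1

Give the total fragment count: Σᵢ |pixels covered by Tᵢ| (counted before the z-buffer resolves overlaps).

T0:
  2·area = 16
  edge (6, 4)→(14, 4): d=(8,0) top-left  bias=+0
  edge (14, 4)→(6, 6): d=(-8,2) right/bottom  bias=-1
  edge (6, 6)→(6, 4): d=(0,-2) top-left  bias=+0
    (3,2)@(7, 5): e=[8,6,2] → █
    (4,2)@(9, 5): e=[8,2,6] → █
    (5,2)@(11, 5): e=[8,-2,10] → ·
    (3,3)@(7, 7): e=[24,-10,2] → ·
    (4,3)@(9, 7): e=[24,-14,6] → ·
  covered (2 px):
    · · · · · · · · ·
    · · · · · · · · ·
    · · · █ █ · · · ·
    · · · · · · · · ·
    · · · · · · · · ·
    · · · · · · · · ·
T1:
  2·area = 16
  edge (12, 4)→(2, 6): d=(-10,2) right/bottom  bias=-1
  edge (2, 6)→(14, 2): d=(12,-4) top-left  bias=+0
  edge (14, 2)→(12, 4): d=(-2,2) right/bottom  bias=-1
    (7,0)@(15, 1): e=[24,-8,0] → ·  [on edge]
    (8,0)@(17, 1): e=[20,0,-4] → ·  [on edge]
    (5,1)@(11, 3): e=[12,0,4] → █  [on edge]
    (6,1)@(13, 3): e=[8,8,0] → ·  [on edge]
    (8,1)@(17, 3): e=[0,24,-8] → ·  [on edge]
    (2,2)@(5, 5): e=[4,0,12] → █  [on edge]
    (3,2)@(7, 5): e=[0,8,8] → ·  [on edge]
    (5,2)@(11, 5): e=[-8,24,0] → ·  [on edge]
    (2,3)@(5, 7): e=[-16,24,8] → ·
    (4,3)@(9, 7): e=[-24,40,0] → ·  [on edge]
    (3,4)@(7, 9): e=[-40,56,0] → ·  [on edge]
    (2,5)@(5, 11): e=[-56,72,0] → ·  [on edge]
  covered (2 px):
    · · · · · · · · ·
    · · · · · █ · · ·
    · · █ · · · · · ·
    · · · · · · · · ·
    · · · · · · · · ·
    · · · · · · · · ·
T2:
  2·area = 114
  edge (13, 8)→(2, 10): d=(-11,2) right/bottom  bias=-1
  edge (2, 10)→(0, 0): d=(-2,-10) top-left  bias=+0
  edge (0, 0)→(13, 8): d=(13,8) right/bottom  bias=-1
    (0,0)@(1, 1): e=[101,8,5] → █
    (1,0)@(3, 1): e=[97,28,-11] → ·
    (0,1)@(1, 3): e=[79,4,31] → █
    (1,1)@(3, 3): e=[75,24,15] → █
    (2,1)@(5, 3): e=[71,44,-1] → ·
    (0,2)@(1, 5): e=[57,0,57] → █  [on edge]
    (2,2)@(5, 5): e=[49,40,25] → █
    (3,2)@(7, 5): e=[45,60,9] → █
    (4,2)@(9, 5): e=[41,80,-7] → ·
    (0,3)@(1, 7): e=[35,-4,83] → ·
    (1,3)@(3, 7): e=[31,16,67] → █
    (4,3)@(9, 7): e=[19,76,19] → █
  covered (15 px):
    █ · · · · · · · ·
    █ █ · · · · · · ·
    █ █ █ █ · · · · ·
    · █ █ █ █ █ · · ·
    · █ █ █ · · · · ·
    · · · · · · · · ·

Final: 19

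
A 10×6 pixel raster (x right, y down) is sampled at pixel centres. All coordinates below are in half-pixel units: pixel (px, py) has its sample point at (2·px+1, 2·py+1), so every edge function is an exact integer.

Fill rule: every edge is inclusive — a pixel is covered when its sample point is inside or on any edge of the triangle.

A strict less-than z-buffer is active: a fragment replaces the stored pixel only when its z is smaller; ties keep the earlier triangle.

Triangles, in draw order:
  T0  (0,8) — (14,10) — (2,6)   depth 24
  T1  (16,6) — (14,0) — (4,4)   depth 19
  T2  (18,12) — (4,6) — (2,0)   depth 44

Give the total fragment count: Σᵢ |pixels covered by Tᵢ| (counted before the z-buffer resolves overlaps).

T0:
  2·area = 32  (B↔C swapped to make it positive)
  edge (0, 8)→(2, 6): d=(2,-2) inclusive
  edge (2, 6)→(14, 10): d=(12,4) inclusive
  edge (14, 10)→(0, 8): d=(-14,-2) inclusive
    (3,0)@(7, 1): e=[0,-80,112] → ·  [on edge]
    (2,1)@(5, 3): e=[0,-48,80] → ·  [on edge]
    (1,2)@(3, 5): e=[0,-16,48] → ·  [on edge]
    (0,3)@(1, 7): e=[0,16,16] → #  [on edge]
    (1,3)@(3, 7): e=[4,8,20] → #
    (2,3)@(5, 7): e=[8,0,24] → #  [on edge]
    (3,3)@(7, 7): e=[12,-8,28] → ·
    (0,4)@(1, 9): e=[4,40,-12] → ·
    (1,4)@(3, 9): e=[8,32,-8] → ·
    (2,4)@(5, 9): e=[12,24,-4] → ·
    (3,4)@(7, 9): e=[16,16,0] → #  [on edge]
    (4,4)@(9, 9): e=[20,8,4] → #
    (5,4)@(11, 9): e=[24,0,8] → #  [on edge]
    (8,5)@(17, 11): e=[40,0,-8] → ·  [on edge]
  covered (6 px):
    · · · · · · · · · ·
    · · · · · · · · · ·
    · · · · · · · · · ·
    # # # · · · · · · ·
    · · · # # # · · · ·
    · · · · · · · · · ·
T1:
  2·area = 68  (B↔C swapped to make it positive)
  edge (16, 6)→(4, 4): d=(-12,-2) inclusive
  edge (4, 4)→(14, 0): d=(10,-4) inclusive
  edge (14, 0)→(16, 6): d=(2,6) inclusive
    (6,0)@(13, 1): e=[54,6,8] → #
    (7,0)@(15, 1): e=[58,14,-4] → ·
    (3,1)@(7, 3): e=[18,2,48] → #
    (4,1)@(9, 3): e=[22,10,36] → #
    (5,1)@(11, 3): e=[26,18,24] → #
    (7,1)@(15, 3): e=[34,34,0] → #  [on edge]
    (8,1)@(17, 3): e=[38,42,-12] → ·
    (3,2)@(7, 5): e=[-6,22,52] → ·
    (4,2)@(9, 5): e=[-2,30,40] → ·
    (5,2)@(11, 5): e=[2,38,28] → #
    (8,2)@(17, 5): e=[14,62,-8] → ·
    (5,3)@(11, 7): e=[-22,58,32] → ·
    (8,4)@(17, 9): e=[-34,102,0] → ·  [on edge]
  covered (9 px):
    · · · · · · # · · ·
    · · · # # # # # · ·
    · · · · · # # # · ·
    · · · · · · · · · ·
    · · · · · · · · · ·
    · · · · · · · · · ·
T2:
  2·area = 72
  edge (18, 12)→(4, 6): d=(-14,-6) inclusive
  edge (4, 6)→(2, 0): d=(-2,-6) inclusive
  edge (2, 0)→(18, 12): d=(16,12) inclusive
    (1,0)@(3, 1): e=[64,4,4] → #
    (2,0)@(5, 1): e=[76,16,-20] → ·
    (1,1)@(3, 3): e=[36,0,36] → #  [on edge]
    (2,1)@(5, 3): e=[48,12,12] → #
    (3,1)@(7, 3): e=[60,24,-12] → ·
    (1,2)@(3, 5): e=[8,-4,68] → ·
    (2,2)@(5, 5): e=[20,8,44] → #
    (3,2)@(7, 5): e=[32,20,20] → #
    (4,2)@(9, 5): e=[44,32,-4] → ·
    (2,3)@(5, 7): e=[-8,4,76] → ·
    (3,3)@(7, 7): e=[4,16,52] → #
    (4,3)@(9, 7): e=[16,28,28] → #
    (2,4)@(5, 9): e=[-36,0,108] → ·  [on edge]
    (5,4)@(11, 9): e=[0,36,36] → #  [on edge]
  covered (10 px):
    · # · · · · · · · ·
    · # # · · · · · · ·
    · · # # · · · · · ·
    · · · # # # · · · ·
    · · · · · # # · · ·
    · · · · · · · · · ·

Result: 25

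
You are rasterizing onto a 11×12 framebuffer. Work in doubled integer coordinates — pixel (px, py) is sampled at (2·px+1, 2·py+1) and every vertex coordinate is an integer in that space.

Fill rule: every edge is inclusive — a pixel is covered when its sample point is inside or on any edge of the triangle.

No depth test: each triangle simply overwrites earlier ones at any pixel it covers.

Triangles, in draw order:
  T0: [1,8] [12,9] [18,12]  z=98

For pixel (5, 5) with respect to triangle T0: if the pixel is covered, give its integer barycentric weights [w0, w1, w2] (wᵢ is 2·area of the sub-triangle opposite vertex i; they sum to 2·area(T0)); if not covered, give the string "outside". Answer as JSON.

T0:
  2·area = 27
  edge (1, 8)→(12, 9): d=(11,1) inclusive
  edge (12, 9)→(18, 12): d=(6,3) inclusive
  edge (18, 12)→(1, 8): d=(-17,-4) inclusive
    (3,4)@(7, 9): e=[5,15,7] → #
    (4,4)@(9, 9): e=[3,9,15] → #
    (5,4)@(11, 9): e=[1,3,23] → #
    (6,4)@(13, 9): e=[-1,-3,31] → ·
    (3,5)@(7, 11): e=[27,27,-27] → ·
    (4,5)@(9, 11): e=[25,21,-19] → ·
    (5,5)@(11, 11): e=[23,15,-11] → ·
    (7,5)@(15, 11): e=[19,3,5] → #
    (8,5)@(17, 11): e=[17,-3,13] → ·
    (7,6)@(15, 13): e=[41,15,-29] → ·
  covered (4 px):
    · · · · · · · · · · ·
    · · · · · · · · · · ·
    · · · · · · · · · · ·
    · · · · · · · · · · ·
    · · · # # # · · · · ·
    · · · · · · · # · · ·
    · · · · · · · · · · ·
    · · · · · · · · · · ·
    · · · · · · · · · · ·
    · · · · · · · · · · ·
    · · · · · · · · · · ·
    · · · · · · · · · · ·

Result: "outside"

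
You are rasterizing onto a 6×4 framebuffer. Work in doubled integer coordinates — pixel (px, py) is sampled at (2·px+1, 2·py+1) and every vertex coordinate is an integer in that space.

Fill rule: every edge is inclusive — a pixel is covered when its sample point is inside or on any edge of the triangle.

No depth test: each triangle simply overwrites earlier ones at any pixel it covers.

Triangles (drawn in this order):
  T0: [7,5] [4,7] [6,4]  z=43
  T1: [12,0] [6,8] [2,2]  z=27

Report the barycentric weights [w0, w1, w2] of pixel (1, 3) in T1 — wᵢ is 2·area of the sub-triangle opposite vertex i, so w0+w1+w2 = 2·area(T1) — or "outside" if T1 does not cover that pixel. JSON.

T0:
  2·area = 5
  edge (7, 5)→(4, 7): d=(-3,2) inclusive
  edge (4, 7)→(6, 4): d=(2,-3) inclusive
  edge (6, 4)→(7, 5): d=(1,1) inclusive
    (1,0)@(3, 1): e=[20,-15,0] → .  [on edge]
    (2,1)@(5, 3): e=[10,-5,0] → .  [on edge]
    (3,2)@(7, 5): e=[0,5,0] → X  [on edge]
    (4,2)@(9, 5): e=[-4,11,-2] → .
    (3,3)@(7, 7): e=[-6,9,2] → .
    (4,3)@(9, 7): e=[-10,15,0] → .  [on edge]
  covered (1 px):
    . . . . . .
    . . . . . .
    . . . X . .
    . . . . . .
T1:
  2·area = 68
  edge (12, 0)→(6, 8): d=(-6,8) inclusive
  edge (6, 8)→(2, 2): d=(-4,-6) inclusive
  edge (2, 2)→(12, 0): d=(10,-2) inclusive
    (3,0)@(7, 1): e=[34,34,0] → X  [on edge]
    (4,0)@(9, 1): e=[18,46,4] → X
    (5,0)@(11, 1): e=[2,58,8] → X
    (1,1)@(3, 3): e=[54,2,12] → X
    (2,1)@(5, 3): e=[38,14,16] → X
    (5,1)@(11, 3): e=[-10,50,28] → .
    (1,2)@(3, 5): e=[42,-6,32] → .
    (2,2)@(5, 5): e=[26,6,36] → X
    (4,2)@(9, 5): e=[-6,30,44] → .
    (2,3)@(5, 7): e=[14,-2,56] → .
    (3,3)@(7, 7): e=[-2,10,60] → .
  covered (9 px):
    . . . X X X
    . X X X X .
    . . X X . .
    . . . . . .

Result: "outside"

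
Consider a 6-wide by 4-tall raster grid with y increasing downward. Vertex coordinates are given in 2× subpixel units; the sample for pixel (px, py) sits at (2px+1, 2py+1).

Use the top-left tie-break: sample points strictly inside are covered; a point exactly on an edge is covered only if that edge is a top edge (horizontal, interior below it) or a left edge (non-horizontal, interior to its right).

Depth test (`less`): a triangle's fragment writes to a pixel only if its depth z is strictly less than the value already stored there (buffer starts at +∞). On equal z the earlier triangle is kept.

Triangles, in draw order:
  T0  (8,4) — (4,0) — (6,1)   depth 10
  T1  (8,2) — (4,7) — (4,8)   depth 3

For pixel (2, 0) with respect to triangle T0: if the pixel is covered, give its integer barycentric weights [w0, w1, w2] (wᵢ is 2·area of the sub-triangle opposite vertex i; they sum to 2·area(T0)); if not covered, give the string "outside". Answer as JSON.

T0:
  2·area = 4
  edge (8, 4)→(4, 0): d=(-4,-4) top-left  bias=+0
  edge (4, 0)→(6, 1): d=(2,1) right/bottom  bias=-1
  edge (6, 1)→(8, 4): d=(2,3) right/bottom  bias=-1
    (2,0)@(5, 1): e=[0,1,3] → #  [on edge]
    (3,0)@(7, 1): e=[8,-1,-3] → ·
    (2,1)@(5, 3): e=[-8,5,7] → ·
    (3,1)@(7, 3): e=[0,3,1] → #  [on edge]
    (4,1)@(9, 3): e=[8,1,-5] → ·
    (3,2)@(7, 5): e=[-8,7,5] → ·
    (4,2)@(9, 5): e=[0,5,-1] → ·  [on edge]
    (5,3)@(11, 7): e=[0,7,-3] → ·  [on edge]
  covered (2 px):
    · · # · · ·
    · · · # · ·
    · · · · · ·
    · · · · · ·
T1:
  2·area = 4  (B↔C swapped to make it positive)
  edge (8, 2)→(4, 8): d=(-4,6) right/bottom  bias=-1
  edge (4, 8)→(4, 7): d=(0,-1) top-left  bias=+0
  edge (4, 7)→(8, 2): d=(4,-5) top-left  bias=+0
  covered (0 px):
    · · · · · ·
    · · · · · ·
    · · · · · ·
    · · · · · ·

Answer: [1,3,0]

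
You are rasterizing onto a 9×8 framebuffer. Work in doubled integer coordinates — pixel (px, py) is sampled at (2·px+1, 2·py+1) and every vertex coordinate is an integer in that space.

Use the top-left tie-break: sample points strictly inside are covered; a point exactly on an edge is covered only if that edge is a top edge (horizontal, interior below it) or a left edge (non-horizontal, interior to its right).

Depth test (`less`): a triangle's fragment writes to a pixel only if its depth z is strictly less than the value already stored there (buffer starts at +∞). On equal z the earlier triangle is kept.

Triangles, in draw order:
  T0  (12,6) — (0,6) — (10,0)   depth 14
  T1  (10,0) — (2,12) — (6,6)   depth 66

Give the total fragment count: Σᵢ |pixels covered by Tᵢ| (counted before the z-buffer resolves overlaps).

T0:
  2·area = 72
  edge (12, 6)→(0, 6): d=(-12,0) right/bottom  bias=-1
  edge (0, 6)→(10, 0): d=(10,-6) top-left  bias=+0
  edge (10, 0)→(12, 6): d=(2,6) right/bottom  bias=-1
    (4,0)@(9, 1): e=[60,4,8] → X
    (5,0)@(11, 1): e=[60,16,-4] → .
    (2,1)@(5, 3): e=[36,0,36] → X  [on edge]
    (3,1)@(7, 3): e=[36,12,24] → X
    (5,1)@(11, 3): e=[36,36,0] → .  [on edge]
    (1,2)@(3, 5): e=[12,8,52] → X
    (5,2)@(11, 5): e=[12,56,4] → X
    (6,2)@(13, 5): e=[12,68,-8] → .
    (1,3)@(3, 7): e=[-12,28,56] → .
    (2,3)@(5, 7): e=[-12,40,44] → .
    (3,3)@(7, 7): e=[-12,52,32] → .
    (4,3)@(9, 7): e=[-12,64,20] → .
    (6,4)@(13, 9): e=[-36,108,0] → .  [on edge]
    (7,7)@(15, 15): e=[-108,180,0] → .  [on edge]
  covered (9 px):
    . . . . X . . . .
    . . X X X . . . .
    . X X X X X . . .
    . . . . . . . . .
    . . . . . . . . .
    . . . . . . . . .
    . . . . . . . . .
    . . . . . . . . .
T1:
  degenerate (2·area = 0) — covers nothing

Final: 9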